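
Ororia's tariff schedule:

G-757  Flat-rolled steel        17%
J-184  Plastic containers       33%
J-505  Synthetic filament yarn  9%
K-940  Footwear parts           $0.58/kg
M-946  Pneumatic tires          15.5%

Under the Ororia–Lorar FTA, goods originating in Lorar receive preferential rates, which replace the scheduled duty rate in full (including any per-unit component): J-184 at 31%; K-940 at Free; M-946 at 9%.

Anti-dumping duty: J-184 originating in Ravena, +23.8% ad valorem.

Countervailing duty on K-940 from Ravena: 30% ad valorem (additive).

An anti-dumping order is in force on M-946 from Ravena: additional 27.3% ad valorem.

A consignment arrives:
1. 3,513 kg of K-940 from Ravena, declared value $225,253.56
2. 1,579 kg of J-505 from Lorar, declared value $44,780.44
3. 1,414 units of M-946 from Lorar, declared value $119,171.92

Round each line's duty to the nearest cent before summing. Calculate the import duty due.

Line 1 (K-940, Ravena, 3,513 kg, $225,253.56):
Base rate for K-940 is $0.58/kg.
K-940 has an FTA preferential rate, but origin Ravena is not Lorar; base rate stands.
Additional duty on K-940 from Ravena: +30% ad valorem. Applied ad valorem rate = 30%.
Duty = $225,253.56 × 30% + 3,513 × $0.58 = $69,613.61.
Line 2 (J-505, Lorar, 1,579 kg, $44,780.44):
Base rate for J-505 is 9%.
Origin Lorar is the FTA partner but J-505 is not on the preference list; base rate stands.
Duty = $44,780.44 × 9% = $4,030.24.
Line 3 (M-946, Lorar, 1,414 units, $119,171.92):
Base rate for M-946 is 15.5%.
Origin Lorar qualifies under the Ororia–Lorar agreement and M-946 is covered: preferential rate 9% applies instead.
The additional-duty order on M-946 targets Ravena, not Lorar; it does not apply.
Duty = $119,171.92 × 9% = $10,725.47.
Total = $69,613.61 + $4,030.24 + $10,725.47 = $84,369.32.

$84,369.32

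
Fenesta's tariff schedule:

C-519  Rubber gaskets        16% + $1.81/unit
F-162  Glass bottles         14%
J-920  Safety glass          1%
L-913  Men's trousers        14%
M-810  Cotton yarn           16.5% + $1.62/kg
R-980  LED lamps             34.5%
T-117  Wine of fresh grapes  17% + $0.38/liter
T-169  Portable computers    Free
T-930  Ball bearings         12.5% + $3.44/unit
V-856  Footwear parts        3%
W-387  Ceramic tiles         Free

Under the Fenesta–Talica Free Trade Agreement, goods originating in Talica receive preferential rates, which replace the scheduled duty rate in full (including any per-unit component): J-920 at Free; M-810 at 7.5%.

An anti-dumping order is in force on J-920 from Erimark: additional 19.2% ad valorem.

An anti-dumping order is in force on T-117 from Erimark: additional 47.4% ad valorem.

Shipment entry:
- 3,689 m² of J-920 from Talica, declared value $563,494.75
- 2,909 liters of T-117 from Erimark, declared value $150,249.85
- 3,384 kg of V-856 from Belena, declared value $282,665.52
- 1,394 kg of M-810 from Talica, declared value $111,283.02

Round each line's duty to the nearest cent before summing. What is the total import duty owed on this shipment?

Line 1 (J-920, Talica, 3,689 m², $563,494.75):
Base rate for J-920 is 1%.
Origin Talica qualifies under the Fenesta–Talica agreement and J-920 is covered: preferential rate Free applies instead.
The additional-duty order on J-920 targets Erimark, not Talica; it does not apply.
Duty = $563,494.75 × 0% = $0.00.
Line 2 (T-117, Erimark, 2,909 liters, $150,249.85):
Base rate for T-117 is 17% + $0.38/liter.
Additional duty on T-117 from Erimark: +47.4%. Applied ad valorem rate: 17% + 47.4% = 64.4%.
Duty = $150,249.85 × 64.4% + 2,909 × $0.38 = $97,866.32.
Line 3 (V-856, Belena, 3,384 kg, $282,665.52):
Base rate for V-856 is 3%.
Duty = $282,665.52 × 3% = $8,479.97.
Line 4 (M-810, Talica, 1,394 kg, $111,283.02):
Base rate for M-810 is 16.5% + $1.62/kg.
Origin Talica qualifies under the Fenesta–Talica agreement and M-810 is covered: preferential rate 7.5% applies instead.
Duty = $111,283.02 × 7.5% = $8,346.23.
Total = $0.00 + $97,866.32 + $8,479.97 + $8,346.23 = $114,692.52.

$114,692.52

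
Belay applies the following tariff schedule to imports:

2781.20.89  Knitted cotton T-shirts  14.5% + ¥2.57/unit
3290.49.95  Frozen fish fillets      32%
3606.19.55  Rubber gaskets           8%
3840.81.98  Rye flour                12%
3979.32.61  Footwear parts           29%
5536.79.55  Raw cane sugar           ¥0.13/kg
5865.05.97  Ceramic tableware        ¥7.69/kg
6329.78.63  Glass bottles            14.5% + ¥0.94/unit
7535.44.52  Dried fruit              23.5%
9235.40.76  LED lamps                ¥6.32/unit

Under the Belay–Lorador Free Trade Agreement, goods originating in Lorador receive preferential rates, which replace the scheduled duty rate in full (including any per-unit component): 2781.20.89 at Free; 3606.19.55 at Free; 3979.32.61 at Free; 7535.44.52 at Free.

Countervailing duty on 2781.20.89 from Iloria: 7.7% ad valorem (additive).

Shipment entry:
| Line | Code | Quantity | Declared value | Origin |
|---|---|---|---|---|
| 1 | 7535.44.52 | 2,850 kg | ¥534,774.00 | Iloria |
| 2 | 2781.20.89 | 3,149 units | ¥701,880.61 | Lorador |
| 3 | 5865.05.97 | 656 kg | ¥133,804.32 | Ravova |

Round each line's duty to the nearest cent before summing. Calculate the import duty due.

¥130,716.53

Line 1 (7535.44.52, Iloria, 2,850 kg, ¥534,774.00):
Base rate for 7535.44.52 is 23.5%.
7535.44.52 has an FTA preferential rate, but origin Iloria is not Lorador; base rate stands.
Duty = ¥534,774.00 × 23.5% = ¥125,671.89.
Line 2 (2781.20.89, Lorador, 3,149 units, ¥701,880.61):
Base rate for 2781.20.89 is 14.5% + ¥2.57/unit.
Origin Lorador qualifies under the Belay–Lorador agreement and 2781.20.89 is covered: preferential rate Free applies instead.
The additional-duty order on 2781.20.89 targets Iloria, not Lorador; it does not apply.
Duty = ¥701,880.61 × 0% = ¥0.00.
Line 3 (5865.05.97, Ravova, 656 kg, ¥133,804.32):
Base rate for 5865.05.97 is ¥7.69/kg.
Duty = 656 × ¥7.69 = ¥5,044.64.
Total = ¥125,671.89 + ¥0.00 + ¥5,044.64 = ¥130,716.53.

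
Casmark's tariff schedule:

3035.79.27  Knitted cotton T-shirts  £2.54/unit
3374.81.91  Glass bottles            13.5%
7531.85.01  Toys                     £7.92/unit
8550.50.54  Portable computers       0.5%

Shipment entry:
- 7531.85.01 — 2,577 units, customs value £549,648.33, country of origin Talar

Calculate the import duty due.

£20,409.84

Line 1 (7531.85.01, Talar, 2,577 units, £549,648.33):
Base rate for 7531.85.01 is £7.92/unit.
Duty = 2,577 × £7.92 = £20,409.84.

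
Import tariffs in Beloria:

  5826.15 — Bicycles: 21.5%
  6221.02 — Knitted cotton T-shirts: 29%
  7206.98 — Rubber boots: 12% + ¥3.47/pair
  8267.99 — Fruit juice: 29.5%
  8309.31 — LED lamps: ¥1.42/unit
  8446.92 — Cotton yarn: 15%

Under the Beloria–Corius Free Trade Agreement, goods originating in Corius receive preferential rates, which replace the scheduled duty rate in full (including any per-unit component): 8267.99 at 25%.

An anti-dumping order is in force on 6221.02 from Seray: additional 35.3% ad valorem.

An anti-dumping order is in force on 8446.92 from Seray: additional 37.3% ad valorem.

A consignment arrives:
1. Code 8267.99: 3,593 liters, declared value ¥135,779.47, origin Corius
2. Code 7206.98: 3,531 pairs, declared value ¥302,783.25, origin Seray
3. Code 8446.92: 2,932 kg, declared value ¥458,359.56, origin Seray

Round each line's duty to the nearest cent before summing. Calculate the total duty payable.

¥322,253.48

Line 1 (8267.99, Corius, 3,593 liters, ¥135,779.47):
Base rate for 8267.99 is 29.5%.
Origin Corius qualifies under the Beloria–Corius agreement and 8267.99 is covered: preferential rate 25% applies instead.
Duty = ¥135,779.47 × 25% = ¥33,944.87.
Line 2 (7206.98, Seray, 3,531 pairs, ¥302,783.25):
Base rate for 7206.98 is 12% + ¥3.47/pair.
Duty = ¥302,783.25 × 12% + 3,531 × ¥3.47 = ¥48,586.56.
Line 3 (8446.92, Seray, 2,932 kg, ¥458,359.56):
Base rate for 8446.92 is 15%.
Additional duty on 8446.92 from Seray: +37.3%. Applied ad valorem rate: 15% + 37.3% = 52.3%.
Duty = ¥458,359.56 × 52.3% = ¥239,722.05.
Total = ¥33,944.87 + ¥48,586.56 + ¥239,722.05 = ¥322,253.48.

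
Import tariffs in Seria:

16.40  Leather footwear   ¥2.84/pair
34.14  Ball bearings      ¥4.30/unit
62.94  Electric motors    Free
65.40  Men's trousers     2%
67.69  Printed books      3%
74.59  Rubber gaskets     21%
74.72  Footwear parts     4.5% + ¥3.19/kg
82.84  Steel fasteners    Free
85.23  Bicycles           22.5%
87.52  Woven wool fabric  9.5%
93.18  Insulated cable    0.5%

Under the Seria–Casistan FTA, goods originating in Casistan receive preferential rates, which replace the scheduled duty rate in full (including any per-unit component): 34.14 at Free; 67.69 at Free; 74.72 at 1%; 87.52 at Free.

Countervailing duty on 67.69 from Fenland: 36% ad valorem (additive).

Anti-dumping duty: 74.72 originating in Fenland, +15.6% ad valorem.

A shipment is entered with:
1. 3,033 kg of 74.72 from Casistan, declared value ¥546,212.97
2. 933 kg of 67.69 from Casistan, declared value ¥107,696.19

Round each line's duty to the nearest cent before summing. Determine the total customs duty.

Line 1 (74.72, Casistan, 3,033 kg, ¥546,212.97):
Base rate for 74.72 is 4.5% + ¥3.19/kg.
Origin Casistan qualifies under the Seria–Casistan agreement and 74.72 is covered: preferential rate 1% applies instead.
The additional-duty order on 74.72 targets Fenland, not Casistan; it does not apply.
Duty = ¥546,212.97 × 1% = ¥5,462.13.
Line 2 (67.69, Casistan, 933 kg, ¥107,696.19):
Base rate for 67.69 is 3%.
Origin Casistan qualifies under the Seria–Casistan agreement and 67.69 is covered: preferential rate Free applies instead.
The additional-duty order on 67.69 targets Fenland, not Casistan; it does not apply.
Duty = ¥107,696.19 × 0% = ¥0.00.
Total = ¥5,462.13 + ¥0.00 = ¥5,462.13.

¥5,462.13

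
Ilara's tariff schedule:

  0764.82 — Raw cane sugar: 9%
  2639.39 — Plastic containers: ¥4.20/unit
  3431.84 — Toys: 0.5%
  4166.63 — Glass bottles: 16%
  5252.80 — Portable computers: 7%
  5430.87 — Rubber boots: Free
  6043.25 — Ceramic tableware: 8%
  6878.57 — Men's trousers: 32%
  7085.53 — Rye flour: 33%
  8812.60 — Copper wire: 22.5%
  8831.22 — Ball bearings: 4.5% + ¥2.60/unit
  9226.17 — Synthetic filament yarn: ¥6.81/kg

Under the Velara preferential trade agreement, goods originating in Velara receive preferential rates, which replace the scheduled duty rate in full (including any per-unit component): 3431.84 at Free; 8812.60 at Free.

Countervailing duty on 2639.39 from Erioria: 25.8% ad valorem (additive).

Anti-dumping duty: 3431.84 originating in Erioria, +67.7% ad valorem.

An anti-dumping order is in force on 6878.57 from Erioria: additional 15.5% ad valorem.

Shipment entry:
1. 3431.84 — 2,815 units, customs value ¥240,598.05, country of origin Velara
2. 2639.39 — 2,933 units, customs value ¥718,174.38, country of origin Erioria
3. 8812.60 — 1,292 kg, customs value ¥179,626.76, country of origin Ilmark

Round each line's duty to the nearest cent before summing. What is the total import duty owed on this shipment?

Line 1 (3431.84, Velara, 2,815 units, ¥240,598.05):
Base rate for 3431.84 is 0.5%.
Origin Velara qualifies under the Ilara–Velara agreement and 3431.84 is covered: preferential rate Free applies instead.
The additional-duty order on 3431.84 targets Erioria, not Velara; it does not apply.
Duty = ¥240,598.05 × 0% = ¥0.00.
Line 2 (2639.39, Erioria, 2,933 units, ¥718,174.38):
Base rate for 2639.39 is ¥4.20/unit.
Additional duty on 2639.39 from Erioria: +25.8% ad valorem. Applied ad valorem rate = 25.8%.
Duty = ¥718,174.38 × 25.8% + 2,933 × ¥4.20 = ¥197,607.59.
Line 3 (8812.60, Ilmark, 1,292 kg, ¥179,626.76):
Base rate for 8812.60 is 22.5%.
8812.60 has an FTA preferential rate, but origin Ilmark is not Velara; base rate stands.
Duty = ¥179,626.76 × 22.5% = ¥40,416.02.
Total = ¥0.00 + ¥197,607.59 + ¥40,416.02 = ¥238,023.61.

¥238,023.61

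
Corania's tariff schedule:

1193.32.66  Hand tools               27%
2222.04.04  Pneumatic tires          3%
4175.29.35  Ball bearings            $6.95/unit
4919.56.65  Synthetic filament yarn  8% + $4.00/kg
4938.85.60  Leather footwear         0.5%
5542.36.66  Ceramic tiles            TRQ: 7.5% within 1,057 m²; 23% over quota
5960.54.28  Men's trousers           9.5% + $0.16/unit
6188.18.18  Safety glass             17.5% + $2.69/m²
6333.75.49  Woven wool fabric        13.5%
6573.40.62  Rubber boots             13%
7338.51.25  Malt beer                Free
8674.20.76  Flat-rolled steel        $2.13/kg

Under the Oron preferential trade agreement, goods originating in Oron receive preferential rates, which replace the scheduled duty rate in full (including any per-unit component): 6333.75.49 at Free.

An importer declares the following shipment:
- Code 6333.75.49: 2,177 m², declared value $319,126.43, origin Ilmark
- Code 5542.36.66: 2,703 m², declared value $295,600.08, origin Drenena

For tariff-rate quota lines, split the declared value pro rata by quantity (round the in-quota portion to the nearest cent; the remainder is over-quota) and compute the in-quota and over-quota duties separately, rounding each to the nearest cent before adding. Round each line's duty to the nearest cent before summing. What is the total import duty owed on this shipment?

$93,153.09

Line 1 (6333.75.49, Ilmark, 2,177 m², $319,126.43):
Base rate for 6333.75.49 is 13.5%.
6333.75.49 has an FTA preferential rate, but origin Ilmark is not Oron; base rate stands.
Duty = $319,126.43 × 13.5% = $43,082.07.
Line 2 (5542.36.66, Drenena, 2,703 m², $295,600.08):
Code 5542.36.66 is under a tariff-rate quota (threshold 1,057 m²). In-quota: 1,057 m² at 7.5%; over-quota: 1,646 m² at 23%.
Pro-rata value split: in-quota = $295,600.08 × 1,057/2,703 = $115,593.52; over-quota = $295,600.08 − $115,593.52 = $180,006.56.
In-quota duty = $115,593.52 × 7.5% = $8,669.51. Over-quota duty = $180,006.56 × 23% = $41,401.51.
Line duty = $8,669.51 + $41,401.51 = $50,071.02.
Total = $43,082.07 + $50,071.02 = $93,153.09.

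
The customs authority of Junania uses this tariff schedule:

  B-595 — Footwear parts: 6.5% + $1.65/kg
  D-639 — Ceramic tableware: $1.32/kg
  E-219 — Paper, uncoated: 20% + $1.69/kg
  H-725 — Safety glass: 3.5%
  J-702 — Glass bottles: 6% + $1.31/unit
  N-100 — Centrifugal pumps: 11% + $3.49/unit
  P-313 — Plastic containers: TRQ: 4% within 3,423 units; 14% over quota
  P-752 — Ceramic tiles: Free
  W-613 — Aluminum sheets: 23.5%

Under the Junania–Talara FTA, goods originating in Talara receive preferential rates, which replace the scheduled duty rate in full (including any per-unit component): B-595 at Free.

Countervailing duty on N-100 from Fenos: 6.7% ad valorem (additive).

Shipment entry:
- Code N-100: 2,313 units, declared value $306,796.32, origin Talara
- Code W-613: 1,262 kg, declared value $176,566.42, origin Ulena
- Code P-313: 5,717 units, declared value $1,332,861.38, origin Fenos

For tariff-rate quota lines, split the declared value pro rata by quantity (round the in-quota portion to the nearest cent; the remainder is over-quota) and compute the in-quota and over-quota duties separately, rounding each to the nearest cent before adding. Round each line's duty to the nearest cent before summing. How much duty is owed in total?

Line 1 (N-100, Talara, 2,313 units, $306,796.32):
Base rate for N-100 is 11% + $3.49/unit.
Origin Talara is the FTA partner but N-100 is not on the preference list; base rate stands.
The additional-duty order on N-100 targets Fenos, not Talara; it does not apply.
Duty = $306,796.32 × 11% + 2,313 × $3.49 = $41,819.97.
Line 2 (W-613, Ulena, 1,262 kg, $176,566.42):
Base rate for W-613 is 23.5%.
Duty = $176,566.42 × 23.5% = $41,493.11.
Line 3 (P-313, Fenos, 5,717 units, $1,332,861.38):
Code P-313 is under a tariff-rate quota (threshold 3,423 units). In-quota: 3,423 units at 4%; over-quota: 2,294 units at 14%.
Pro-rata value split: in-quota = $1,332,861.38 × 3,423/5,717 = $798,038.22; over-quota = $1,332,861.38 − $798,038.22 = $534,823.16.
In-quota duty = $798,038.22 × 4% = $31,921.53. Over-quota duty = $534,823.16 × 14% = $74,875.24.
Line duty = $31,921.53 + $74,875.24 = $106,796.77.
Total = $41,819.97 + $41,493.11 + $106,796.77 = $190,109.85.

$190,109.85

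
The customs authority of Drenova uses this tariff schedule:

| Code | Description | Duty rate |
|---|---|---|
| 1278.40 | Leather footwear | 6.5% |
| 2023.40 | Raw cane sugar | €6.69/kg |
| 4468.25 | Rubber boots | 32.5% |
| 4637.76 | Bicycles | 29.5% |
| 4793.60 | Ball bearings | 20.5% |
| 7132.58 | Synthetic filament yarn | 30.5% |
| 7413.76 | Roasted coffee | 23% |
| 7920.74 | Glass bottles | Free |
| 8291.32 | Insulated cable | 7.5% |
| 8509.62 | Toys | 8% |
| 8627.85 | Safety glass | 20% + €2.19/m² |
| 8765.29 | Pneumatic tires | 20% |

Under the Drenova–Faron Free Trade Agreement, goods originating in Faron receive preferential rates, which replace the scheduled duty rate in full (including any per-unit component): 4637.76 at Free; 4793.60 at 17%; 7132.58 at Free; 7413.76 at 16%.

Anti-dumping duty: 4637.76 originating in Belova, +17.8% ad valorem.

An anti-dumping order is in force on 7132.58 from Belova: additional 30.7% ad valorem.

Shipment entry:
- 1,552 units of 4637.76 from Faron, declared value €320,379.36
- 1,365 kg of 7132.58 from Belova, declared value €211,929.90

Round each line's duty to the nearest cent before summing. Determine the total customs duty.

Line 1 (4637.76, Faron, 1,552 units, €320,379.36):
Base rate for 4637.76 is 29.5%.
Origin Faron qualifies under the Drenova–Faron agreement and 4637.76 is covered: preferential rate Free applies instead.
The additional-duty order on 4637.76 targets Belova, not Faron; it does not apply.
Duty = €320,379.36 × 0% = €0.00.
Line 2 (7132.58, Belova, 1,365 kg, €211,929.90):
Base rate for 7132.58 is 30.5%.
7132.58 has an FTA preferential rate, but origin Belova is not Faron; base rate stands.
Additional duty on 7132.58 from Belova: +30.7%. Applied ad valorem rate: 30.5% + 30.7% = 61.2%.
Duty = €211,929.90 × 61.2% = €129,701.10.
Total = €0.00 + €129,701.10 = €129,701.10.

€129,701.10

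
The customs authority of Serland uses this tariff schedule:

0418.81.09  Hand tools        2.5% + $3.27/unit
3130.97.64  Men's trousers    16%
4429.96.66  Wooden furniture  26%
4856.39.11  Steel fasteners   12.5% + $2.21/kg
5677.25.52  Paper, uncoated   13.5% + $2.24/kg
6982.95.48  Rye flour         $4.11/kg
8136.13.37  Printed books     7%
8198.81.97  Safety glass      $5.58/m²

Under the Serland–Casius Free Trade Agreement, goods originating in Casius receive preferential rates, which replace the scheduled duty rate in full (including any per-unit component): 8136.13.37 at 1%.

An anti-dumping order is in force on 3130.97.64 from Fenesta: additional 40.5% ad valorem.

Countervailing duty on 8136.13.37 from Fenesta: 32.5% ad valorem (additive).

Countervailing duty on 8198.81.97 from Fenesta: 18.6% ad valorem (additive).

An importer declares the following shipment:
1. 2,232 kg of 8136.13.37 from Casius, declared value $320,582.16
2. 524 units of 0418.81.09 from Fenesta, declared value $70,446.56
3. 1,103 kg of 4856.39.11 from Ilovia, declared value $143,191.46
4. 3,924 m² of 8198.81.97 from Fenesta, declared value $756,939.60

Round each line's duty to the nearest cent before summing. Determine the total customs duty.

Line 1 (8136.13.37, Casius, 2,232 kg, $320,582.16):
Base rate for 8136.13.37 is 7%.
Origin Casius qualifies under the Serland–Casius agreement and 8136.13.37 is covered: preferential rate 1% applies instead.
The additional-duty order on 8136.13.37 targets Fenesta, not Casius; it does not apply.
Duty = $320,582.16 × 1% = $3,205.82.
Line 2 (0418.81.09, Fenesta, 524 units, $70,446.56):
Base rate for 0418.81.09 is 2.5% + $3.27/unit.
Duty = $70,446.56 × 2.5% + 524 × $3.27 = $3,474.64.
Line 3 (4856.39.11, Ilovia, 1,103 kg, $143,191.46):
Base rate for 4856.39.11 is 12.5% + $2.21/kg.
Duty = $143,191.46 × 12.5% + 1,103 × $2.21 = $20,336.56.
Line 4 (8198.81.97, Fenesta, 3,924 m², $756,939.60):
Base rate for 8198.81.97 is $5.58/m².
Additional duty on 8198.81.97 from Fenesta: +18.6% ad valorem. Applied ad valorem rate = 18.6%.
Duty = $756,939.60 × 18.6% + 3,924 × $5.58 = $162,686.69.
Total = $3,205.82 + $3,474.64 + $20,336.56 + $162,686.69 = $189,703.71.

$189,703.71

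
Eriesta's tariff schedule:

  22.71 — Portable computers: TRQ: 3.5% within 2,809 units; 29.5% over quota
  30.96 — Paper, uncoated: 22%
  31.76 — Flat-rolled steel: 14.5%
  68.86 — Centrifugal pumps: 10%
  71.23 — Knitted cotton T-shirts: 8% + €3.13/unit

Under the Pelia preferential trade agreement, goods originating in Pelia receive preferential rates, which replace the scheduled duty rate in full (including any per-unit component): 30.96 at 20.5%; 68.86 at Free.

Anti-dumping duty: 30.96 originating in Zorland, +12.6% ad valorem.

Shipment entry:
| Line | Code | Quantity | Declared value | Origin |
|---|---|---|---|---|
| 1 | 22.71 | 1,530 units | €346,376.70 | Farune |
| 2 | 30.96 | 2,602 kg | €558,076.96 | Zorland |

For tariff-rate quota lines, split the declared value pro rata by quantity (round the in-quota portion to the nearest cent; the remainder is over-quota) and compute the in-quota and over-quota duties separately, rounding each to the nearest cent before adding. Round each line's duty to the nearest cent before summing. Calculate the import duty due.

€205,217.81

Line 1 (22.71, Farune, 1,530 units, €346,376.70):
Code 22.71 is under a tariff-rate quota (threshold 2,809 units). Quantity 1,530 units is within the quota, so the in-quota rate 3.5% applies to the full value.
Duty = €346,376.70 × 3.5% = €12,123.18.
Line 2 (30.96, Zorland, 2,602 kg, €558,076.96):
Base rate for 30.96 is 22%.
30.96 has an FTA preferential rate, but origin Zorland is not Pelia; base rate stands.
Additional duty on 30.96 from Zorland: +12.6%. Applied ad valorem rate: 22% + 12.6% = 34.6%.
Duty = €558,076.96 × 34.6% = €193,094.63.
Total = €12,123.18 + €193,094.63 = €205,217.81.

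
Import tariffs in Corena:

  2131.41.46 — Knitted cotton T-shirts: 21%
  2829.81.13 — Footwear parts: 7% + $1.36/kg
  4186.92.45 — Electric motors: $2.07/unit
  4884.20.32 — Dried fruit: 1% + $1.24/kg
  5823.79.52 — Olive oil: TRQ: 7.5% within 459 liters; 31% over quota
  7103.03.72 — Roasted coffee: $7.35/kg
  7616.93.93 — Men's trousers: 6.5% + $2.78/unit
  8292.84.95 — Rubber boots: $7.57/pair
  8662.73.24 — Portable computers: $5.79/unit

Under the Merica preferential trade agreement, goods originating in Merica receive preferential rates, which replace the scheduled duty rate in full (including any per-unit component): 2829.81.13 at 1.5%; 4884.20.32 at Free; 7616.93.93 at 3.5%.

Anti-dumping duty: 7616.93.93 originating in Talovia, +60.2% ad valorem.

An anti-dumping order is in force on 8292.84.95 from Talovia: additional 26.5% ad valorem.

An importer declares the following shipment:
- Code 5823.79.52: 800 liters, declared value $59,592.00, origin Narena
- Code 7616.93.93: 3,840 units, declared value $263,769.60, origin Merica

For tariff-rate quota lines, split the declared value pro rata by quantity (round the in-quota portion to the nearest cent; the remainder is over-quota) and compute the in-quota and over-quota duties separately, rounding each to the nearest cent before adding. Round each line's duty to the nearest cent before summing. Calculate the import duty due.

$19,670.60

Line 1 (5823.79.52, Narena, 800 liters, $59,592.00):
Code 5823.79.52 is under a tariff-rate quota (threshold 459 liters). In-quota: 459 liters at 7.5%; over-quota: 341 liters at 31%.
Pro-rata value split: in-quota = $59,592.00 × 459/800 = $34,190.91; over-quota = $59,592.00 − $34,190.91 = $25,401.09.
In-quota duty = $34,190.91 × 7.5% = $2,564.32. Over-quota duty = $25,401.09 × 31% = $7,874.34.
Line duty = $2,564.32 + $7,874.34 = $10,438.66.
Line 2 (7616.93.93, Merica, 3,840 units, $263,769.60):
Base rate for 7616.93.93 is 6.5% + $2.78/unit.
Origin Merica qualifies under the Corena–Merica agreement and 7616.93.93 is covered: preferential rate 3.5% applies instead.
The additional-duty order on 7616.93.93 targets Talovia, not Merica; it does not apply.
Duty = $263,769.60 × 3.5% = $9,231.94.
Total = $10,438.66 + $9,231.94 = $19,670.60.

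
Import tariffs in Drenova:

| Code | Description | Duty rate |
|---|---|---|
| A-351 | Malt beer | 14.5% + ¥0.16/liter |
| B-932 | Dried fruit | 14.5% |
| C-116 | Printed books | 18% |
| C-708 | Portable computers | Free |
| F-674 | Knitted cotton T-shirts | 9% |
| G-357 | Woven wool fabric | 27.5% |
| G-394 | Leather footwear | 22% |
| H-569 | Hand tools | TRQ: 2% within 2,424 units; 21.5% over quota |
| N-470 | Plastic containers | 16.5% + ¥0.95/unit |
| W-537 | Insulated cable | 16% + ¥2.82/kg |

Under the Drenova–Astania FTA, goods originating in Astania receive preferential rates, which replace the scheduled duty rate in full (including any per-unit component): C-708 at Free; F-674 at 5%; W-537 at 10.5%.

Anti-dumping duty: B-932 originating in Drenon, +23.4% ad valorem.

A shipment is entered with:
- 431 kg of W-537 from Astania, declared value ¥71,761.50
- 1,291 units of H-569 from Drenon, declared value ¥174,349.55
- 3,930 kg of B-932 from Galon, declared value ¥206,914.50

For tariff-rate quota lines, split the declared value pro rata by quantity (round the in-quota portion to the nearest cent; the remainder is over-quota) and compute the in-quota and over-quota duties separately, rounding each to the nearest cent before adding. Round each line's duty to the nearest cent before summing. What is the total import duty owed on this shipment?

Line 1 (W-537, Astania, 431 kg, ¥71,761.50):
Base rate for W-537 is 16% + ¥2.82/kg.
Origin Astania qualifies under the Drenova–Astania agreement and W-537 is covered: preferential rate 10.5% applies instead.
Duty = ¥71,761.50 × 10.5% = ¥7,534.96.
Line 2 (H-569, Drenon, 1,291 units, ¥174,349.55):
Code H-569 is under a tariff-rate quota (threshold 2,424 units). Quantity 1,291 units is within the quota, so the in-quota rate 2% applies to the full value.
Duty = ¥174,349.55 × 2% = ¥3,486.99.
Line 3 (B-932, Galon, 3,930 kg, ¥206,914.50):
Base rate for B-932 is 14.5%.
The additional-duty order on B-932 targets Drenon, not Galon; it does not apply.
Duty = ¥206,914.50 × 14.5% = ¥30,002.60.
Total = ¥7,534.96 + ¥3,486.99 + ¥30,002.60 = ¥41,024.55.

¥41,024.55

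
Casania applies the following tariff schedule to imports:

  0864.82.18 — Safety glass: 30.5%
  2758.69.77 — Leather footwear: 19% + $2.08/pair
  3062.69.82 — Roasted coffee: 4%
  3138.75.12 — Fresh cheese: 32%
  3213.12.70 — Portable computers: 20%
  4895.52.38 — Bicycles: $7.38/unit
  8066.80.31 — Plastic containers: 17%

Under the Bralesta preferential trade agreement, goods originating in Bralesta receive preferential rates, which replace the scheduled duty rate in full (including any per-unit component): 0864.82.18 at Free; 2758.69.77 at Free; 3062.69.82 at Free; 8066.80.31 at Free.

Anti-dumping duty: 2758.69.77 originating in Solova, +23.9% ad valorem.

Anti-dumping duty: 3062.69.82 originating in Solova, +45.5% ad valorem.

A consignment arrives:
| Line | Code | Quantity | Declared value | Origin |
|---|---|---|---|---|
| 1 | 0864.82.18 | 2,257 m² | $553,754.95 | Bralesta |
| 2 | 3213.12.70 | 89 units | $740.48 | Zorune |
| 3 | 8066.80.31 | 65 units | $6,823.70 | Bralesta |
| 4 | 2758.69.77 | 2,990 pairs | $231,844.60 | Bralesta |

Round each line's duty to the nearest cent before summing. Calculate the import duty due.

$148.10

Line 1 (0864.82.18, Bralesta, 2,257 m², $553,754.95):
Base rate for 0864.82.18 is 30.5%.
Origin Bralesta qualifies under the Casania–Bralesta agreement and 0864.82.18 is covered: preferential rate Free applies instead.
Duty = $553,754.95 × 0% = $0.00.
Line 2 (3213.12.70, Zorune, 89 units, $740.48):
Base rate for 3213.12.70 is 20%.
Duty = $740.48 × 20% = $148.10.
Line 3 (8066.80.31, Bralesta, 65 units, $6,823.70):
Base rate for 8066.80.31 is 17%.
Origin Bralesta qualifies under the Casania–Bralesta agreement and 8066.80.31 is covered: preferential rate Free applies instead.
Duty = $6,823.70 × 0% = $0.00.
Line 4 (2758.69.77, Bralesta, 2,990 pairs, $231,844.60):
Base rate for 2758.69.77 is 19% + $2.08/pair.
Origin Bralesta qualifies under the Casania–Bralesta agreement and 2758.69.77 is covered: preferential rate Free applies instead.
The additional-duty order on 2758.69.77 targets Solova, not Bralesta; it does not apply.
Duty = $231,844.60 × 0% = $0.00.
Total = $0.00 + $148.10 + $0.00 + $0.00 = $148.10.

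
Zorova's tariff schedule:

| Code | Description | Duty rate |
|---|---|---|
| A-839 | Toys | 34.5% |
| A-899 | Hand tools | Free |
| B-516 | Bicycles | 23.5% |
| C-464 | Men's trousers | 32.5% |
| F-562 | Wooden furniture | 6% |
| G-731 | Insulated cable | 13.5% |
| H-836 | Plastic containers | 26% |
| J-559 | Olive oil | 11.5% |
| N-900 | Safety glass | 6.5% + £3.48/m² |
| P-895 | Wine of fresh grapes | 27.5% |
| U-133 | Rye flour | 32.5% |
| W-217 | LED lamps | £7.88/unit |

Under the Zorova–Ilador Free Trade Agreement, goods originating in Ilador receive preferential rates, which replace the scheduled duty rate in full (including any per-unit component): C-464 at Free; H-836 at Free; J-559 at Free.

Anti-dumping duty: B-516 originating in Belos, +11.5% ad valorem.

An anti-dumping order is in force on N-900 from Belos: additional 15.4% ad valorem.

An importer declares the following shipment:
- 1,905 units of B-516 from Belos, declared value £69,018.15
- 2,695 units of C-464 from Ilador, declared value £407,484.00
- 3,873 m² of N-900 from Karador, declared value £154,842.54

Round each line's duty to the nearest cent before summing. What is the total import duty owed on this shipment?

Line 1 (B-516, Belos, 1,905 units, £69,018.15):
Base rate for B-516 is 23.5%.
Additional duty on B-516 from Belos: +11.5%. Applied ad valorem rate: 23.5% + 11.5% = 35%.
Duty = £69,018.15 × 35% = £24,156.35.
Line 2 (C-464, Ilador, 2,695 units, £407,484.00):
Base rate for C-464 is 32.5%.
Origin Ilador qualifies under the Zorova–Ilador agreement and C-464 is covered: preferential rate Free applies instead.
Duty = £407,484.00 × 0% = £0.00.
Line 3 (N-900, Karador, 3,873 m², £154,842.54):
Base rate for N-900 is 6.5% + £3.48/m².
The additional-duty order on N-900 targets Belos, not Karador; it does not apply.
Duty = £154,842.54 × 6.5% + 3,873 × £3.48 = £23,542.81.
Total = £24,156.35 + £0.00 + £23,542.81 = £47,699.16.

£47,699.16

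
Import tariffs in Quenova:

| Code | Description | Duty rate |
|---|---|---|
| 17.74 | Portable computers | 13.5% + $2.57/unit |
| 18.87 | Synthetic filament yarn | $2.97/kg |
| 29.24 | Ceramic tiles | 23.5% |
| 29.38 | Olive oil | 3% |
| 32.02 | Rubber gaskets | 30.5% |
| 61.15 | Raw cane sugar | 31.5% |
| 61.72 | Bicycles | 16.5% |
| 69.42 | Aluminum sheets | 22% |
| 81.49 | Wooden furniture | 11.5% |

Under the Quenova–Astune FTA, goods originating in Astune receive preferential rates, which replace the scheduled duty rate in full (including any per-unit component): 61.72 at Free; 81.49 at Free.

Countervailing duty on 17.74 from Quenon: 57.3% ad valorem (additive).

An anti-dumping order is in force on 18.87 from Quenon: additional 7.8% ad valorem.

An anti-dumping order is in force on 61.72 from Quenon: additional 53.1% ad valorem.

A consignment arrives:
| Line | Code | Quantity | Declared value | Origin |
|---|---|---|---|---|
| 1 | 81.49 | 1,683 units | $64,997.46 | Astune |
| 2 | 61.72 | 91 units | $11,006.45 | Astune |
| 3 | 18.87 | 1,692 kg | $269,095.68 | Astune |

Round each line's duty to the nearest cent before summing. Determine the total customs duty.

$5,025.24

Line 1 (81.49, Astune, 1,683 units, $64,997.46):
Base rate for 81.49 is 11.5%.
Origin Astune qualifies under the Quenova–Astune agreement and 81.49 is covered: preferential rate Free applies instead.
Duty = $64,997.46 × 0% = $0.00.
Line 2 (61.72, Astune, 91 units, $11,006.45):
Base rate for 61.72 is 16.5%.
Origin Astune qualifies under the Quenova–Astune agreement and 61.72 is covered: preferential rate Free applies instead.
The additional-duty order on 61.72 targets Quenon, not Astune; it does not apply.
Duty = $11,006.45 × 0% = $0.00.
Line 3 (18.87, Astune, 1,692 kg, $269,095.68):
Base rate for 18.87 is $2.97/kg.
Origin Astune is the FTA partner but 18.87 is not on the preference list; base rate stands.
The additional-duty order on 18.87 targets Quenon, not Astune; it does not apply.
Duty = 1,692 × $2.97 = $5,025.24.
Total = $0.00 + $0.00 + $5,025.24 = $5,025.24.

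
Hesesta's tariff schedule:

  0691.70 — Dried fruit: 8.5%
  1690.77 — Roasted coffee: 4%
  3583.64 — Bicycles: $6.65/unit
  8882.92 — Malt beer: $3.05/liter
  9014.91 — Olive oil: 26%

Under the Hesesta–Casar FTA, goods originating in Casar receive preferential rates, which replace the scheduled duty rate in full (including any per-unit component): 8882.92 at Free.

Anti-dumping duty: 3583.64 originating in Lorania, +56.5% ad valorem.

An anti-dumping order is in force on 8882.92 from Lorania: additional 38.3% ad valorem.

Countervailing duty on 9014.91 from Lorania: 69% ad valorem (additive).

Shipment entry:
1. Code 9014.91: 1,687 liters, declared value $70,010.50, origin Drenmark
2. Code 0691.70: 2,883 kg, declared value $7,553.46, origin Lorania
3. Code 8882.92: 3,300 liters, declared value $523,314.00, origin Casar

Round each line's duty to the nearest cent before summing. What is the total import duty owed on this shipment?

$18,844.77

Line 1 (9014.91, Drenmark, 1,687 liters, $70,010.50):
Base rate for 9014.91 is 26%.
The additional-duty order on 9014.91 targets Lorania, not Drenmark; it does not apply.
Duty = $70,010.50 × 26% = $18,202.73.
Line 2 (0691.70, Lorania, 2,883 kg, $7,553.46):
Base rate for 0691.70 is 8.5%.
Duty = $7,553.46 × 8.5% = $642.04.
Line 3 (8882.92, Casar, 3,300 liters, $523,314.00):
Base rate for 8882.92 is $3.05/liter.
Origin Casar qualifies under the Hesesta–Casar agreement and 8882.92 is covered: preferential rate Free applies instead.
The additional-duty order on 8882.92 targets Lorania, not Casar; it does not apply.
Duty = $523,314.00 × 0% = $0.00.
Total = $18,202.73 + $642.04 + $0.00 = $18,844.77.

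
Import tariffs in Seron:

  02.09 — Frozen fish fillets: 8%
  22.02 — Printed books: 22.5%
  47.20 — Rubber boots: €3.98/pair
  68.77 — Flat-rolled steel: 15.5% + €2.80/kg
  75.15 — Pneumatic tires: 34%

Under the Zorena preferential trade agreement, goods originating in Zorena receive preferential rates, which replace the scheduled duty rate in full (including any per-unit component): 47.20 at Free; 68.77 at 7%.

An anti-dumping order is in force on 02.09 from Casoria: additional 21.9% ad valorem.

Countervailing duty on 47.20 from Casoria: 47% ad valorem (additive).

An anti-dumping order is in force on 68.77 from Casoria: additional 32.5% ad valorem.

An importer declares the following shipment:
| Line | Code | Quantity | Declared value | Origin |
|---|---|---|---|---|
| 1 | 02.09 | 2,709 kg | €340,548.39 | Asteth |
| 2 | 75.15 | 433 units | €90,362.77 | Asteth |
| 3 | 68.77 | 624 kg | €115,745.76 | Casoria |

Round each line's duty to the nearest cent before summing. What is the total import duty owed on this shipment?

€115,272.37

Line 1 (02.09, Asteth, 2,709 kg, €340,548.39):
Base rate for 02.09 is 8%.
The additional-duty order on 02.09 targets Casoria, not Asteth; it does not apply.
Duty = €340,548.39 × 8% = €27,243.87.
Line 2 (75.15, Asteth, 433 units, €90,362.77):
Base rate for 75.15 is 34%.
Duty = €90,362.77 × 34% = €30,723.34.
Line 3 (68.77, Casoria, 624 kg, €115,745.76):
Base rate for 68.77 is 15.5% + €2.80/kg.
68.77 has an FTA preferential rate, but origin Casoria is not Zorena; base rate stands.
Additional duty on 68.77 from Casoria: +32.5%. Applied ad valorem rate: 15.5% + 32.5% = 48%.
Duty = €115,745.76 × 48% + 624 × €2.80 = €57,305.16.
Total = €27,243.87 + €30,723.34 + €57,305.16 = €115,272.37.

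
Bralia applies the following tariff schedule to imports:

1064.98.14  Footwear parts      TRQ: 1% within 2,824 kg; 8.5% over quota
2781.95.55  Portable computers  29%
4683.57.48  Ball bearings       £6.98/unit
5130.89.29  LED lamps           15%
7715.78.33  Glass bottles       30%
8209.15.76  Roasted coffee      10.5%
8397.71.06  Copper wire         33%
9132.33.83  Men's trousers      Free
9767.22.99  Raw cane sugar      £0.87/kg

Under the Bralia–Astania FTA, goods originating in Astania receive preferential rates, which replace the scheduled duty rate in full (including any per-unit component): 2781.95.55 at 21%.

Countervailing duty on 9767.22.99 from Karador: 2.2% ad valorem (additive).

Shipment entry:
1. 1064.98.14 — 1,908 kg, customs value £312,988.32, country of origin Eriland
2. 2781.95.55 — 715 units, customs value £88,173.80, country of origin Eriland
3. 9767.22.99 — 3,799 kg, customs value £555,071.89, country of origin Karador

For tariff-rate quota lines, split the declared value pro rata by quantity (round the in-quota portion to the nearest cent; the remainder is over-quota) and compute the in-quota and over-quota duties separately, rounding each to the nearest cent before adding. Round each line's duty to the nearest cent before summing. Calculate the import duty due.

Line 1 (1064.98.14, Eriland, 1,908 kg, £312,988.32):
Code 1064.98.14 is under a tariff-rate quota (threshold 2,824 kg). Quantity 1,908 kg is within the quota, so the in-quota rate 1% applies to the full value.
Duty = £312,988.32 × 1% = £3,129.88.
Line 2 (2781.95.55, Eriland, 715 units, £88,173.80):
Base rate for 2781.95.55 is 29%.
2781.95.55 has an FTA preferential rate, but origin Eriland is not Astania; base rate stands.
Duty = £88,173.80 × 29% = £25,570.40.
Line 3 (9767.22.99, Karador, 3,799 kg, £555,071.89):
Base rate for 9767.22.99 is £0.87/kg.
Additional duty on 9767.22.99 from Karador: +2.2% ad valorem. Applied ad valorem rate = 2.2%.
Duty = £555,071.89 × 2.2% + 3,799 × £0.87 = £15,516.71.
Total = £3,129.88 + £25,570.40 + £15,516.71 = £44,216.99.

£44,216.99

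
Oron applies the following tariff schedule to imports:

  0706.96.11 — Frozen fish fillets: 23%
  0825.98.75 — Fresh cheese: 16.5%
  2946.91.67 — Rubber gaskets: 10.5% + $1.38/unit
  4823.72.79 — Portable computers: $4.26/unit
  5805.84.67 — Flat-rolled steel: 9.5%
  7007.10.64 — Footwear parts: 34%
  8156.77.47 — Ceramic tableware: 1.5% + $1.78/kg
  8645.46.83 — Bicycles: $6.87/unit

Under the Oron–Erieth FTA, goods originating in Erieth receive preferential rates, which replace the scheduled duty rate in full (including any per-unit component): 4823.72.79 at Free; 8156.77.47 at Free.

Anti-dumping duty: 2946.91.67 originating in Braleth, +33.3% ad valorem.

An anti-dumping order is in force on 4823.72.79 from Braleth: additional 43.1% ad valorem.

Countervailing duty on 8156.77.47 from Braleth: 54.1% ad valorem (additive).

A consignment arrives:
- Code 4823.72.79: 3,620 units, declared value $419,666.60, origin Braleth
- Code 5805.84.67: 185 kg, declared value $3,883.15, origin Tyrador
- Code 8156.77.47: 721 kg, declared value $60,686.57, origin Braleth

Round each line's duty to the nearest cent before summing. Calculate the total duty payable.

$231,691.51

Line 1 (4823.72.79, Braleth, 3,620 units, $419,666.60):
Base rate for 4823.72.79 is $4.26/unit.
4823.72.79 has an FTA preferential rate, but origin Braleth is not Erieth; base rate stands.
Additional duty on 4823.72.79 from Braleth: +43.1% ad valorem. Applied ad valorem rate = 43.1%.
Duty = $419,666.60 × 43.1% + 3,620 × $4.26 = $196,297.50.
Line 2 (5805.84.67, Tyrador, 185 kg, $3,883.15):
Base rate for 5805.84.67 is 9.5%.
Duty = $3,883.15 × 9.5% = $368.90.
Line 3 (8156.77.47, Braleth, 721 kg, $60,686.57):
Base rate for 8156.77.47 is 1.5% + $1.78/kg.
8156.77.47 has an FTA preferential rate, but origin Braleth is not Erieth; base rate stands.
Additional duty on 8156.77.47 from Braleth: +54.1%. Applied ad valorem rate: 1.5% + 54.1% = 55.6%.
Duty = $60,686.57 × 55.6% + 721 × $1.78 = $35,025.11.
Total = $196,297.50 + $368.90 + $35,025.11 = $231,691.51.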